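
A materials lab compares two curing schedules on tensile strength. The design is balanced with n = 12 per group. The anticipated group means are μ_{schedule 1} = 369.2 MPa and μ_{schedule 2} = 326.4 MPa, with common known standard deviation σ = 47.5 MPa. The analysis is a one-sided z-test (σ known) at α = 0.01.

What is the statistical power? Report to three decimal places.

Standardized effect: d = |μ_{schedule 1} − μ_{schedule 2}| / σ = |369.2 − 326.4| / 47.5 = 0.9011
Noncentrality parameter: δ = d·√(n/2) = 0.9011 × √(12/2) = 2.2071
One-sided α = 0.01 → critical value z_{0.01} = 2.326.
Power = Φ(δ − 2.326) = Φ(-0.119) = 0.4525.

Power ≈ 0.453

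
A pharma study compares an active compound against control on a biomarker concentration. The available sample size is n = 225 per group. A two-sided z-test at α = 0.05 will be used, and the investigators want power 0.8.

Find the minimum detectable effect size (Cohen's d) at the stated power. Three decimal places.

d ≈ 0.264

Need Φ(δ − 1.960) = 0.8, so δ = 1.960 + 0.842 = 2.802.
(The second rejection-region term Φ(−δ − z_{α/2}) is negligible and dropped.)
δ = d·√(n/2) ⇒ d = δ/√(n/2) = 2.802/√(225/2) = 0.2641.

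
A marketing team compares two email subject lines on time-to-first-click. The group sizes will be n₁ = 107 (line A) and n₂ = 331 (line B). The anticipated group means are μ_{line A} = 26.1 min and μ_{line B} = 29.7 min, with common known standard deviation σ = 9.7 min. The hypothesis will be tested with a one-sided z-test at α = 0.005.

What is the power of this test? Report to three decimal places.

Standardized effect: d = |μ_{line A} − μ_{line B}| / σ = |26.1 − 29.7| / 9.7 = 0.3711
Noncentrality parameter: δ = d / √(1/n₁ + 1/n₂) = 0.3711 / √(1/107 + 1/331) = 3.3373
One-sided α = 0.005 → critical value z_{0.005} = 2.576.
Power = Φ(δ − 2.576) = Φ(0.762) = 0.7768.

Power ≈ 0.777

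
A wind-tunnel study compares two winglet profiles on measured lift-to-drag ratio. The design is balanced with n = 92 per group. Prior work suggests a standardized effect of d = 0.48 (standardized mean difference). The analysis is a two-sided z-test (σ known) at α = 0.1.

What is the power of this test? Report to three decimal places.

Noncentrality parameter: δ = d·√(n/2) = 0.48 × √(92/2) = 3.2555
Two-sided α = 0.1 → critical value z_{0.05} = 1.645.
Power = Φ(δ − 1.645) + Φ(−δ − 1.645) = Φ(1.611) + Φ(-4.900) = 0.9464 + 0.0000 = 0.9464.

Power ≈ 0.946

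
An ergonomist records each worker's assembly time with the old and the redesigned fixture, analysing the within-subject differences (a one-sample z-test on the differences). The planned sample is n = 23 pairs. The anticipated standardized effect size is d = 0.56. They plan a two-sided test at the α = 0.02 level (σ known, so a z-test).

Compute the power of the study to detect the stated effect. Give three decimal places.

Power ≈ 0.640

Noncentrality parameter: δ = d·√n = 0.56 × √23 = 2.6857
Two-sided α = 0.02 → critical value z_{0.01} = 2.326.
Power = Φ(δ − 2.326) + Φ(−δ − 2.326) = Φ(0.359) + Φ(-5.012) = 0.6403 + 0.0000 = 0.6403.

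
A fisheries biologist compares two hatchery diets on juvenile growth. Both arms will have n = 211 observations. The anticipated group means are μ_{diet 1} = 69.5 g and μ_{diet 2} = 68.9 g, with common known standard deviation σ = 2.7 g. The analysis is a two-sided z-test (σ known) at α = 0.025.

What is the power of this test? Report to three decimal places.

Standardized effect: d = |μ_{diet 1} − μ_{diet 2}| / σ = |69.5 − 68.9| / 2.7 = 0.2222
Noncentrality parameter: δ = d·√(n/2) = 0.2222 × √(211/2) = 2.2825
Critical value for a two-sided test at α = 0.025: z_{α/2} = 2.241.
Power = Φ(δ − 2.241) + Φ(−δ − 2.241) = Φ(0.041) + Φ(-4.524) = 0.5164 + 0.0000 = 0.5164.

Power ≈ 0.516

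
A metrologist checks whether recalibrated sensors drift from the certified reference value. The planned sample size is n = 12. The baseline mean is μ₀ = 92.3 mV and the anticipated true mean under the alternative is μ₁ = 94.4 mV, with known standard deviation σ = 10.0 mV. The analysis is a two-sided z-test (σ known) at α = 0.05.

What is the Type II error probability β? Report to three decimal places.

Standardized effect: d = |μ₁ − μ₀| / σ = |94.4 − 92.3| / 10.0 = 0.2100
Noncentrality parameter: δ = d·√n = 0.2100 × √12 = 0.7275
Critical value for a two-sided test at α = 0.05: z_{α/2} = 1.960.
Power = Φ(δ − 1.960) + Φ(−δ − 1.960) = Φ(-1.233) + Φ(-2.687) = 0.1089 + 0.0036 = 0.1125.
Type II error: β = 1 − power = 1 − 0.1125 = 0.8875.

β ≈ 0.888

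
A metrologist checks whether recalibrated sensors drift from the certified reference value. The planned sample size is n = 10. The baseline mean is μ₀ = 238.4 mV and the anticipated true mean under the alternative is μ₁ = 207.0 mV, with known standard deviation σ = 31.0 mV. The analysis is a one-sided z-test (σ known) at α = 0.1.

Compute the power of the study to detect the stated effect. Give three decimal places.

Standardized effect: d = |μ₁ − μ₀| / σ = |207.0 − 238.4| / 31.0 = 1.0129
Noncentrality parameter: δ = d·√n = 1.0129 × √10 = 3.2031
One-sided α = 0.1 → critical value z_{0.1} = 1.282.
Power = Φ(δ − 1.282) = Φ(1.922) = 0.9727.

Power ≈ 0.973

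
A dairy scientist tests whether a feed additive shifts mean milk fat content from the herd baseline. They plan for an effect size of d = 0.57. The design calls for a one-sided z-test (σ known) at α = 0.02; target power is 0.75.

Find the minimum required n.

n = 23

Set Φ(δ − 2.054) = 0.75; then δ − 2.054 = Φ⁻¹(0.75) = 0.674, giving δ = 2.728.
δ = d·√n ⇒ n = (δ/d)² = (2.728 / 0.57)² = 22.91.
Round up to the next whole unit.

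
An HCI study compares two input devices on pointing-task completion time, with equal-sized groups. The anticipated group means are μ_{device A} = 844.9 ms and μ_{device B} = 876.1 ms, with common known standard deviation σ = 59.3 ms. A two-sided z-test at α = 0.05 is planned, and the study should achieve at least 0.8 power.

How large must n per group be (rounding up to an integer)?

Standardized effect: d = |μ_{device A} − μ_{device B}| / σ = |844.9 − 876.1| / 59.3 = 0.5261
For power 0.8 need Φ(δ − z_{0.025}) = 0.8, so δ = z_{0.025} + z_{0.20} = 1.960 + 0.842 = 2.802.
(For δ > 0 the lower-tail rejection region contributes negligibly to power, so the one-term inversion is standard.)
δ = d·√(n/2) ⇒ n = 2(δ/d)² = 2 × (2.802 / 0.5261)² = 56.71.
Round up to the next whole unit.

n = 57 per group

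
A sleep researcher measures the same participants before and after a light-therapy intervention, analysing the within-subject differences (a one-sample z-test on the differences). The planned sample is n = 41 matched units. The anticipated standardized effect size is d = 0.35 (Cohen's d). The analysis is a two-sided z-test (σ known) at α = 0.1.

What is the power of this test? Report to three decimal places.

Noncentrality parameter: δ = d·√n = 0.35 × √41 = 2.2411
Two-sided α = 0.1 → critical value z_{0.05} = 1.645.
Power = Φ(δ − 1.645) + Φ(−δ − 1.645) = Φ(0.596) + Φ(-3.886) = 0.7245 + 0.0001 = 0.7245.

Power ≈ 0.725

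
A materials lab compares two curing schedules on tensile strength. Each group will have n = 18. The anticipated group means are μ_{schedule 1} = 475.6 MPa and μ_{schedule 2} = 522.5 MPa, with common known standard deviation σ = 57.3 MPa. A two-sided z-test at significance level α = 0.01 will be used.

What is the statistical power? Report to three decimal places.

Power ≈ 0.452

Standardized effect: d = |μ_{schedule 1} − μ_{schedule 2}| / σ = |475.6 − 522.5| / 57.3 = 0.8185
Noncentrality parameter: δ = d·√(n/2) = 0.8185 × √(18/2) = 2.4555
Two-sided α = 0.01 → critical value z_{0.005} = 2.576.
Power = Φ(δ − 2.576) + Φ(−δ − 2.576) = Φ(-0.120) + Φ(-5.031) = 0.4521 + 0.0000 = 0.4521.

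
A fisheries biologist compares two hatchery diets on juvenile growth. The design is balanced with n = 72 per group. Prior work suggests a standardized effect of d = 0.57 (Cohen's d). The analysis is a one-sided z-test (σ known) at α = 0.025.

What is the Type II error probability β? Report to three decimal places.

β ≈ 0.072

Noncentrality parameter: δ = d·√(n/2) = 0.57 × √(72/2) = 3.4200
Critical value for a one-sided test at α = 0.025: z_α = 1.960.
Power = P(Z > 1.960 − δ) = Φ(1.460) = 0.9279.
Type II error: β = 1 − power = 1 − 0.9279 = 0.0721.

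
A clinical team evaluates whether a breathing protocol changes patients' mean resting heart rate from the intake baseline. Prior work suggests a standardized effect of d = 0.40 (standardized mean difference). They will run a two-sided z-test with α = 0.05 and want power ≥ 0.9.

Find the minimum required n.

n = 66

Set Φ(δ − 1.960) = 0.9; then δ − 1.960 = Φ⁻¹(0.9) = 1.282, giving δ = 3.242.
(The Φ(−δ − z_{α/2}) term is vanishingly small for δ > 0 and is dropped in the standard sample-size formula.)
δ = d·√n ⇒ n = (δ/d)² = (3.242 / 0.40)² = 65.67.
Round up to the next whole unit.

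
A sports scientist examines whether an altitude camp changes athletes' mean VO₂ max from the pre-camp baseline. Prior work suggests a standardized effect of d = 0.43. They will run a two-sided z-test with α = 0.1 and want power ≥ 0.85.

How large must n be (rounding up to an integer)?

For power 0.85 need Φ(δ − z_{0.05}) = 0.85, so δ = z_{0.05} + z_{0.15} = 1.645 + 1.036 = 2.681.
(For δ > 0 the lower-tail rejection region contributes negligibly to power, so the one-term inversion is standard.)
δ = d·√n ⇒ n = (δ/d)² = (2.681 / 0.43)² = 38.88.
Rounding up, n = 39.

n = 39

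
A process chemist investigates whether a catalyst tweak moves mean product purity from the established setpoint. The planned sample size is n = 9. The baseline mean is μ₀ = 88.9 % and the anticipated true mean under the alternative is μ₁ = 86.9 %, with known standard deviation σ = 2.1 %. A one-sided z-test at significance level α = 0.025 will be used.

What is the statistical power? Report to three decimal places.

Power ≈ 0.815

Standardized effect: d = |μ₁ − μ₀| / σ = |86.9 − 88.9| / 2.1 = 0.9524
Noncentrality parameter: δ = d·√n = 0.9524 × √9 = 2.8571
Critical value for a one-sided test at α = 0.025: z_α = 1.960.
Power = Φ(δ − 1.960) = Φ(0.897) = 0.8152.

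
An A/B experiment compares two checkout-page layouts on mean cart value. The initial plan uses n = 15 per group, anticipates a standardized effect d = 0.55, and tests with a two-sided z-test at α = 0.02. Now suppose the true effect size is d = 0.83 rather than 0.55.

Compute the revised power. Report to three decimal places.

Power ≈ 0.479

With d = 0.83: δ = d·√(n/2) = 0.83 × √(15/2) = 2.2730. Critical value z_{0.01} = 2.326.
Revised power = Φ(δ − 2.326) + Φ(−δ − 2.326) = Φ(-0.053) + Φ(-4.599) = 0.4787 + 0.0000 = 0.4787.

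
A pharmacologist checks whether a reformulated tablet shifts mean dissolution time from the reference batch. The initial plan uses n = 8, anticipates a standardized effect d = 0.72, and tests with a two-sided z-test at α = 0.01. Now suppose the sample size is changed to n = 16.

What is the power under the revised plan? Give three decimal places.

With n = 16: δ = d·√n = 0.72 × √16 = 2.8800. Critical value z_{0.005} = 2.576.
Revised power = Φ(δ − 2.576) + Φ(−δ − 2.576) = Φ(0.304) + Φ(-5.456) = 0.6195 + 0.0000 = 0.6195.

Power ≈ 0.620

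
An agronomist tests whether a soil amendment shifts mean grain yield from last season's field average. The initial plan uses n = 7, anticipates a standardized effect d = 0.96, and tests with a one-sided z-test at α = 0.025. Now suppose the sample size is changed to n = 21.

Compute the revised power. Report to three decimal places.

With n = 21: δ = d·√n = 0.96 × √21 = 4.3993. Critical value z_{0.025} = 1.960.
Revised power = P(Z > 1.960 − δ) = Φ(2.439) = 0.9926.

Power ≈ 0.993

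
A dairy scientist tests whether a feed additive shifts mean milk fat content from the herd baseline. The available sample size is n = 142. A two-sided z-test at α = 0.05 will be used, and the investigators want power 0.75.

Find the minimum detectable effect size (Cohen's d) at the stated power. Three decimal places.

d ≈ 0.221

Need Φ(δ − 1.960) = 0.75, so δ = 1.960 + 0.674 = 2.634.
(The second rejection-region term Φ(−δ − z_{α/2}) is negligible and dropped.)
δ = d·√n ⇒ d = δ/√n = 2.634/√142 = 0.2211.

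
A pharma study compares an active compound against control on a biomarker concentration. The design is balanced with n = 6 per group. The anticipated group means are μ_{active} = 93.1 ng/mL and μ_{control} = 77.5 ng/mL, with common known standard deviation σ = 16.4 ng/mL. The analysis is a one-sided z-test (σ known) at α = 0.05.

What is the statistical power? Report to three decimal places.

Power ≈ 0.501

Standardized effect: d = |μ_{active} − μ_{control}| / σ = |93.1 − 77.5| / 16.4 = 0.9512
Noncentrality parameter: δ = d·√(n/2) = 0.9512 × √(6/2) = 1.6476
Critical value for a one-sided test at α = 0.05: z_α = 1.645.
Power = P(Z > 1.645 − δ) = Φ(0.003) = 0.5011.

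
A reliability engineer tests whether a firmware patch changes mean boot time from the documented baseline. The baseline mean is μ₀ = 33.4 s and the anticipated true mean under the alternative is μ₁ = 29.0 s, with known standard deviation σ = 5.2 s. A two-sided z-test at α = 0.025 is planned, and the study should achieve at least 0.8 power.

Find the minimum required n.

n = 14

Standardized effect: d = |μ₁ − μ₀| / σ = |29.0 − 33.4| / 5.2 = 0.8462
Set Φ(δ − 2.241) = 0.8; then δ − 2.241 = Φ⁻¹(0.8) = 0.842, giving δ = 3.083.
(For δ > 0 the lower-tail rejection region contributes negligibly to power, so the one-term inversion is standard.)
δ = d·√n ⇒ n = (δ/d)² = (3.083 / 0.8462)² = 13.28.
Round up to the next whole unit.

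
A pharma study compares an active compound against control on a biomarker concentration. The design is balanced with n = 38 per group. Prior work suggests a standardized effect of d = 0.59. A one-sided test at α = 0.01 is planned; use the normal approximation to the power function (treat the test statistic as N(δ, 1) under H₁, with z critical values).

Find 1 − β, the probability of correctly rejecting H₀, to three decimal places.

Power ≈ 0.597

Noncentrality parameter: δ = d·√(n/2) = 0.59 × √(38/2) = 2.5718
One-sided α = 0.01 → critical value z_{0.01} = 2.326.
Power = Φ(δ − 2.326) = Φ(0.245) = 0.5969.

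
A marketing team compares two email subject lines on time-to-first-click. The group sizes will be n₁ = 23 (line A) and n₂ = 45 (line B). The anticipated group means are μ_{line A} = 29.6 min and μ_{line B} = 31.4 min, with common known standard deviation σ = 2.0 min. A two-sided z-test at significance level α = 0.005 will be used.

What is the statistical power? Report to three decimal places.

Power ≈ 0.759

Standardized effect: d = |μ_{line A} − μ_{line B}| / σ = |29.6 − 31.4| / 2.0 = 0.9000
Noncentrality parameter: δ = d / √(1/n₁ + 1/n₂) = 0.9000 / √(1/23 + 1/45) = 3.5112
Two-sided α = 0.005 → critical value z_{0.0025} = 2.807.
Power = Φ(δ − 2.807) + Φ(−δ − 2.807) = Φ(0.704) + Φ(-6.318) = 0.7593 + 0.0000 = 0.7593.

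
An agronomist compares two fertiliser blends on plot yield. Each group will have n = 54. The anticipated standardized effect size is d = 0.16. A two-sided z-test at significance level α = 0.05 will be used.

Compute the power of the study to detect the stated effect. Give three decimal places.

Noncentrality parameter: δ = d·√(n/2) = 0.16 × √(54/2) = 0.8314
Two-sided α = 0.05 → critical value z_{0.025} = 1.960.
Power = Φ(δ − 1.960) + Φ(−δ − 1.960) = Φ(-1.129) + Φ(-2.791) = 0.1295 + 0.0026 = 0.1322.

Power ≈ 0.132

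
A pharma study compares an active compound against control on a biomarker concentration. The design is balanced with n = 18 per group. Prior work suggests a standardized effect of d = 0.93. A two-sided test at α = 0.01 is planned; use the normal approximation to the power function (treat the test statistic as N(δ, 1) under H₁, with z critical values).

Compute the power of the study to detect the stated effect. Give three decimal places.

Power ≈ 0.585

Noncentrality parameter: δ = d·√(n/2) = 0.93 × √(18/2) = 2.7900
Critical value for a two-sided test at α = 0.01: z_{α/2} = 2.576.
Power = Φ(δ − 2.576) + Φ(−δ − 2.576) = Φ(0.214) + Φ(-5.366) = 0.5848 + 0.0000 = 0.5848.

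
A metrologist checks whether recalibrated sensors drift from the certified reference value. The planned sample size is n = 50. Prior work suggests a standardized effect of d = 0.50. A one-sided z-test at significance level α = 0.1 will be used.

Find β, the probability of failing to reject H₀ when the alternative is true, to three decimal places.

Noncentrality parameter: δ = d·√n = 0.50 × √50 = 3.5355
One-sided α = 0.1 → critical value z_{0.1} = 1.282.
Power = Φ(δ − 1.282) = Φ(2.254) = 0.9879.
Type II error: β = 1 − power = 1 − 0.9879 = 0.0121.

β ≈ 0.012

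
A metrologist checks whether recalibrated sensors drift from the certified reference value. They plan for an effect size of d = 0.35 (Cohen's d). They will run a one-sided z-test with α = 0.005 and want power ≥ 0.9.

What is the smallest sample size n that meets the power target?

n = 122

For power 0.9 need Φ(δ − z_{0.005}) = 0.9, so δ = z_{0.005} + z_{0.10} = 2.576 + 1.282 = 3.857.
δ = d·√n ⇒ n = (δ/d)² = (3.857 / 0.35)² = 121.46.
Rounding up, n = 122.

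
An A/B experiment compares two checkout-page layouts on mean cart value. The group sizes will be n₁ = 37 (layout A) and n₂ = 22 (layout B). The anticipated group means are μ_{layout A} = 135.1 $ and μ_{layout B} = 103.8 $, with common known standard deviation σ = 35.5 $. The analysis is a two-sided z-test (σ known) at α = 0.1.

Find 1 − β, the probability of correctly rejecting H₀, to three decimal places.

Standardized effect: d = |μ_{layout A} − μ_{layout B}| / σ = |135.1 − 103.8| / 35.5 = 0.8817
Noncentrality parameter: δ = d / √(1/n₁ + 1/n₂) = 0.8817 / √(1/37 + 1/22) = 3.2749
Two-sided α = 0.1 → critical value z_{0.05} = 1.645.
Power = Φ(δ − 1.645) + Φ(−δ − 1.645) = Φ(1.630) + Φ(-4.920) = 0.9485 + 0.0000 = 0.9485.

Power ≈ 0.948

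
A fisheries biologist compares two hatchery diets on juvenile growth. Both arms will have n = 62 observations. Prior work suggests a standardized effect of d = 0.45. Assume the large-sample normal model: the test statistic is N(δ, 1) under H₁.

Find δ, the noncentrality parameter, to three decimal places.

The noncentrality parameter scales effect size by the design's sample-size factor: δ = d·√(n/2) = 0.45 × √(62/2) = 2.5055

δ ≈ 2.505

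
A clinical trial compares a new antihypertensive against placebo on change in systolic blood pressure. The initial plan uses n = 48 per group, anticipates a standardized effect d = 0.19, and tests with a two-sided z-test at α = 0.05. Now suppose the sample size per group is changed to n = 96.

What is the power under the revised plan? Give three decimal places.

Power ≈ 0.260

With n = 96 per group: δ = d·√(n/2) = 0.19 × √(96/2) = 1.3164. Critical value z_{0.025} = 1.960.
Revised power = Φ(δ − 1.960) + Φ(−δ − 1.960) = Φ(-0.644) + Φ(-3.276) = 0.2599 + 0.0005 = 0.2604.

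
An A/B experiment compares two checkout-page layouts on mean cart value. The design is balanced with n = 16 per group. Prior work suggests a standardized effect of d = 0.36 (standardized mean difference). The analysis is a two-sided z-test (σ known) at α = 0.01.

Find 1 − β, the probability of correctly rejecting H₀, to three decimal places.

Power ≈ 0.060

Noncentrality parameter: δ = d·√(n/2) = 0.36 × √(16/2) = 1.0182
Two-sided α = 0.01 → critical value z_{0.005} = 2.576.
Power = Φ(δ − 2.576) + Φ(−δ − 2.576) = Φ(-1.558) + Φ(-3.594) = 0.0597 + 0.0002 = 0.0598.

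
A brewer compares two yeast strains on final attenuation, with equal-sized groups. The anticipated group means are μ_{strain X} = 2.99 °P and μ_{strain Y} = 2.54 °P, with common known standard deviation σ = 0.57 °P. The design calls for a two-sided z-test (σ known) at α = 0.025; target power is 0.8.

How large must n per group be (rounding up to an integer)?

Standardized effect: d = |μ_{strain X} − μ_{strain Y}| / σ = |2.99 − 2.54| / 0.57 = 0.7895
Set Φ(δ − 2.241) = 0.8; then δ − 2.241 = Φ⁻¹(0.8) = 0.842, giving δ = 3.083.
(The Φ(−δ − z_{α/2}) term is vanishingly small for δ > 0 and is dropped in the standard sample-size formula.)
δ = d·√(n/2) ⇒ n = 2(δ/d)² = 2 × (3.083 / 0.7895)² = 30.50.
Round up to the next whole unit.

n = 31 per group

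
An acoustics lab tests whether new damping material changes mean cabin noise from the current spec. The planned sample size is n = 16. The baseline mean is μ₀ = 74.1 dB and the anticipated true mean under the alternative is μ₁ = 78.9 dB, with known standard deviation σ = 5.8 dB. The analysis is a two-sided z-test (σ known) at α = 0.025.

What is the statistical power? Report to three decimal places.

Standardized effect: d = |μ₁ − μ₀| / σ = |78.9 − 74.1| / 5.8 = 0.8276
Noncentrality parameter: δ = d·√n = 0.8276 × √16 = 3.3103
Two-sided α = 0.025 → critical value z_{0.0125} = 2.241.
Power = Φ(δ − 2.241) + Φ(−δ − 2.241) = Φ(1.069) + Φ(-5.552) = 0.8575 + 0.0000 = 0.8575.

Power ≈ 0.857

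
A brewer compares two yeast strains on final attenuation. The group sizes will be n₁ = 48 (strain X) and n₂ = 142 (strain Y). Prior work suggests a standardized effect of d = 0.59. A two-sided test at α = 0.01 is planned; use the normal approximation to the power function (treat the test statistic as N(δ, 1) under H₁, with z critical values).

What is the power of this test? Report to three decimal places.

Noncentrality parameter: λ = d / √(1/n₁ + 1/n₂) = 0.59 / √(1/48 + 1/142) = 3.5338
Critical value for a two-sided test at α = 0.01: z_{α/2} = 2.576.
Power = Φ(λ − 2.576) + Φ(−λ − 2.576) = Φ(0.958) + Φ(-6.110) = 0.8310 + 0.0000 = 0.8310.

Power ≈ 0.831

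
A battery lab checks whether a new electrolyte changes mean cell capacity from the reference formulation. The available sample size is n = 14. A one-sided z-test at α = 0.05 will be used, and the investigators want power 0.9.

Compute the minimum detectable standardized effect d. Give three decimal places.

d ≈ 0.782

Required noncentrality: δ = z_{0.05} + z_{0.10} = 1.645 + 1.282 = 2.926.
δ = d·√n ⇒ d = δ/√n = 2.926/√14 = 0.7821.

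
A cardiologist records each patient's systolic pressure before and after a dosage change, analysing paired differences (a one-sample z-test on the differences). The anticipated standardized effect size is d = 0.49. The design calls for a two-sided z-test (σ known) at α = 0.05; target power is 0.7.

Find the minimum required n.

n = 26

For power 0.7 need Φ(δ − z_{0.025}) = 0.7, so δ = z_{0.025} + z_{0.30} = 1.960 + 0.524 = 2.484.
(For δ > 0 the lower-tail rejection region contributes negligibly to power, so the one-term inversion is standard.)
δ = d·√n ⇒ n = (δ/d)² = (2.484 / 0.49)² = 25.71.
Rounding up, n = 26.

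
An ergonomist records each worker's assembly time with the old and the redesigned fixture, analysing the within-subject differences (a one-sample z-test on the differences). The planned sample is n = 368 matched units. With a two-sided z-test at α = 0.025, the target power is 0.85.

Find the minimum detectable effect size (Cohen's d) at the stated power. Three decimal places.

Need Φ(δ − 2.241) = 0.85, so δ = 2.241 + 1.036 = 3.278.
(Lower-tail contribution to power is negligible for δ > 0.)
δ = d·√n ⇒ d = δ/√n = 3.278/√368 = 0.1709.

d ≈ 0.171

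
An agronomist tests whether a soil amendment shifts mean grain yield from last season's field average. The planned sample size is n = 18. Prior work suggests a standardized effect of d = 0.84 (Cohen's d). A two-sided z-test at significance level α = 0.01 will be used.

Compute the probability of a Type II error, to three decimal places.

β ≈ 0.162

Noncentrality parameter: δ = d·√n = 0.84 × √18 = 3.5638
Critical value for a two-sided test at α = 0.01: z_{α/2} = 2.576.
Power = Φ(δ − 2.576) + Φ(−δ − 2.576) = Φ(0.988) + Φ(-6.140) = 0.8384 + 0.0000 = 0.8384.
Type II error: β = 1 − power = 1 − 0.8384 = 0.1616.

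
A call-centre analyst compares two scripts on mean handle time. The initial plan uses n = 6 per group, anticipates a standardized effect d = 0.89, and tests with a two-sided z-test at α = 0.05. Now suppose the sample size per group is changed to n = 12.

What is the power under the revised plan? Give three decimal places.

Power ≈ 0.587

With n = 12 per group: δ = d·√(n/2) = 0.89 × √(12/2) = 2.1800. Critical value z_{0.025} = 1.960.
Revised power = Φ(δ − 1.960) + Φ(−δ − 1.960) = Φ(0.220) + Φ(-4.140) = 0.5871 + 0.0000 = 0.5871.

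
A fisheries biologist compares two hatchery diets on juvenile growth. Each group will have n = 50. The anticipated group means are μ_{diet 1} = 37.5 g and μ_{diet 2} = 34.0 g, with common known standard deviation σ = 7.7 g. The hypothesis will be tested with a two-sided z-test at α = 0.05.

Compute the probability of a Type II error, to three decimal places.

Standardized effect: d = |μ_{diet 1} − μ_{diet 2}| / σ = |37.5 − 34.0| / 7.7 = 0.4545
Noncentrality parameter: δ = d·√(n/2) = 0.4545 × √(50/2) = 2.2727
Critical value for a two-sided test at α = 0.05: z_{α/2} = 1.960.
Power = Φ(δ − 1.960) + Φ(−δ − 1.960) = Φ(0.313) + Φ(-4.233) = 0.6228 + 0.0000 = 0.6228.
Type II error: β = 1 − power = 1 − 0.6228 = 0.3772.

β ≈ 0.377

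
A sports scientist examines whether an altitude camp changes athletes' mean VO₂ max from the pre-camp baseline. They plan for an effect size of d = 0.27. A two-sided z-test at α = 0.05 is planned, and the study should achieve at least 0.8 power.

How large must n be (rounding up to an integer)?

n = 108

Set Φ(δ − 1.960) = 0.8; then δ − 1.960 = Φ⁻¹(0.8) = 0.842, giving δ = 2.802.
(Ignoring the negligible lower-tail rejection probability gives the usual closed-form inversion.)
δ = d·√n ⇒ n = (δ/d)² = (2.802 / 0.27)² = 107.67.
Round up to the next whole unit.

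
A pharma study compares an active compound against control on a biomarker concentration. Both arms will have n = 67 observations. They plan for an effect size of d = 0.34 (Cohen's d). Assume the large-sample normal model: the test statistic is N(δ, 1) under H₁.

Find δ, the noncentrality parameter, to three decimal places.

δ ≈ 1.968

δ = d·√(n/2) = 0.34 × √(67/2) = 1.9679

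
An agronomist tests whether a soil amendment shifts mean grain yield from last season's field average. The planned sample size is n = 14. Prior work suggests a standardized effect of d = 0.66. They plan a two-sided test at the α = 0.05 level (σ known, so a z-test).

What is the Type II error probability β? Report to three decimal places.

β ≈ 0.305

Noncentrality parameter: δ = d·√n = 0.66 × √14 = 2.4695
Critical value for a two-sided test at α = 0.05: z_{α/2} = 1.960.
Power = Φ(δ − 1.960) + Φ(−δ − 1.960) = Φ(0.510) + Φ(-4.429) = 0.6948 + 0.0000 = 0.6948.
Type II error: β = 1 − power = 1 − 0.6948 = 0.3052.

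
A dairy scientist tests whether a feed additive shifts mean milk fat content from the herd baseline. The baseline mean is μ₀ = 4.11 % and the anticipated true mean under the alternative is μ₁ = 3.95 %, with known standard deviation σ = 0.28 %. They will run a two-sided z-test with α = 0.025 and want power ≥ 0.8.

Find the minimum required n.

n = 30

Standardized effect: d = |μ₁ − μ₀| / σ = |3.95 − 4.11| / 0.28 = 0.5714
For power 0.8 need Φ(δ − z_{0.0125}) = 0.8, so δ = z_{0.0125} + z_{0.20} = 2.241 + 0.842 = 3.083.
(Ignoring the negligible lower-tail rejection probability gives the usual closed-form inversion.)
δ = d·√n ⇒ n = (δ/d)² = (3.083 / 0.5714)² = 29.11.
Round up to the next whole unit.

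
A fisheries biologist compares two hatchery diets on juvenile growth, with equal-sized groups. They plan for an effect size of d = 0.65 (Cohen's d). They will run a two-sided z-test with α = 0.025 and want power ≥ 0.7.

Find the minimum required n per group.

n = 37 per group

For power 0.7 need Φ(δ − z_{0.0125}) = 0.7, so δ = z_{0.0125} + z_{0.30} = 2.241 + 0.524 = 2.766.
(The Φ(−δ − z_{α/2}) term is vanishingly small for δ > 0 and is dropped in the standard sample-size formula.)
δ = d·√(n/2) ⇒ n = 2(δ/d)² = 2 × (2.766 / 0.65)² = 36.21.
Rounding up, n = 37 per group.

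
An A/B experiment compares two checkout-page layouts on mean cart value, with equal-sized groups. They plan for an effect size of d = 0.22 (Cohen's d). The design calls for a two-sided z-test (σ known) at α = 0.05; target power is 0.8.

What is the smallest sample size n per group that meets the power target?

n = 325 per group

For power 0.8 need Φ(δ − z_{0.025}) = 0.8, so δ = z_{0.025} + z_{0.20} = 1.960 + 0.842 = 2.802.
(The Φ(−δ − z_{α/2}) term is vanishingly small for δ > 0 and is dropped in the standard sample-size formula.)
δ = d·√(n/2) ⇒ n = 2(δ/d)² = 2 × (2.802 / 0.22)² = 324.33.
Rounding up, n = 325 per group.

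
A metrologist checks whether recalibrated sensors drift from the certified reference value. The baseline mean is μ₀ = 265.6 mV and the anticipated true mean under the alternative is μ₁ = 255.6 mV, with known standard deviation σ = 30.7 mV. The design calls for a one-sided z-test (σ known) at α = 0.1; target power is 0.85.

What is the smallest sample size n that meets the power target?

n = 51

Standardized effect: d = |μ₁ − μ₀| / σ = |255.6 − 265.6| / 30.7 = 0.3257
Set Φ(δ − 1.282) = 0.85; then δ − 1.282 = Φ⁻¹(0.85) = 1.036, giving δ = 2.318.
δ = d·√n ⇒ n = (δ/d)² = (2.318 / 0.3257)² = 50.64.
Rounding up, n = 51.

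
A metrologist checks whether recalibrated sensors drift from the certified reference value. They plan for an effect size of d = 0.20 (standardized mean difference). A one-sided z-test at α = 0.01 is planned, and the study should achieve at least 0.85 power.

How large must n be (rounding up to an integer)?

n = 283

For power 0.85 need Φ(δ − z_{0.01}) = 0.85, so δ = z_{0.01} + z_{0.15} = 2.326 + 1.036 = 3.363.
δ = d·√n ⇒ n = (δ/d)² = (3.363 / 0.20)² = 282.71.
Round up to the next whole unit.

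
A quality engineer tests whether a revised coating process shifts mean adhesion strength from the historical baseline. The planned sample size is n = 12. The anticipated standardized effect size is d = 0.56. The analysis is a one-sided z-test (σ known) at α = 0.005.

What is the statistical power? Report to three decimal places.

Noncentrality parameter: δ = d·√n = 0.56 × √12 = 1.9399
Critical value for a one-sided test at α = 0.005: z_α = 2.576.
Power = Φ(δ − 2.576) = Φ(-0.636) = 0.2624.

Power ≈ 0.262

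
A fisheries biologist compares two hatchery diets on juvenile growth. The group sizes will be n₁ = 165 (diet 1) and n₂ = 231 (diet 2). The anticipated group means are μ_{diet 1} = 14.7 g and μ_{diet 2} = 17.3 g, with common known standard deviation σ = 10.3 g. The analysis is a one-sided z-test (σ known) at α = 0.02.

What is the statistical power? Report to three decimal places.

Power ≈ 0.664

Standardized effect: d = |μ_{diet 1} − μ_{diet 2}| / σ = |14.7 − 17.3| / 10.3 = 0.2524
Noncentrality parameter: δ = d / √(1/n₁ + 1/n₂) = 0.2524 / √(1/165 + 1/231) = 2.4765
Critical value for a one-sided test at α = 0.02: z_α = 2.054.
Power = P(Z > 2.054 − δ) = Φ(0.423) = 0.6638.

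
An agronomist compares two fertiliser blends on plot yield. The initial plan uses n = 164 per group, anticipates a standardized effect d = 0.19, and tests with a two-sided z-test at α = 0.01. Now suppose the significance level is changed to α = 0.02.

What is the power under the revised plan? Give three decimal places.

Power ≈ 0.272

δ = d·√(n/2) = 0.19 × √(164/2) = 1.7205 (unchanged). New critical value: z_{0.01} = 2.326.
Revised power = Φ(δ − 2.326) + Φ(−δ − 2.326) = Φ(-0.606) + Φ(-4.047) = 0.2723 + 0.0000 = 0.2723.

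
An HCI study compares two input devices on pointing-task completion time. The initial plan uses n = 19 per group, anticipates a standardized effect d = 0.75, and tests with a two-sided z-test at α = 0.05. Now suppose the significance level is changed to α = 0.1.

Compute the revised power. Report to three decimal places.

Power ≈ 0.748

δ = d·√(n/2) = 0.75 × √(19/2) = 2.3117 (unchanged). New critical value: z_{0.05} = 1.645.
Revised power = Φ(δ − 1.645) + Φ(−δ − 1.645) = Φ(0.667) + Φ(-3.957) = 0.7476 + 0.0000 = 0.7476.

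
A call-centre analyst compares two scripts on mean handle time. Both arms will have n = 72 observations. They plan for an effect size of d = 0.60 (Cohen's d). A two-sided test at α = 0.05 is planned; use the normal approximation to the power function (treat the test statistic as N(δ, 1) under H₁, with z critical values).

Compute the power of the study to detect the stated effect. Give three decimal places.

Power ≈ 0.950

Noncentrality parameter: δ = d·√(n/2) = 0.60 × √(72/2) = 3.6000
Critical value for a two-sided test at α = 0.05: z_{α/2} = 1.960.
Power = Φ(δ − 1.960) + Φ(−δ − 1.960) = Φ(1.640) + Φ(-5.560) = 0.9495 + 0.0000 = 0.9495.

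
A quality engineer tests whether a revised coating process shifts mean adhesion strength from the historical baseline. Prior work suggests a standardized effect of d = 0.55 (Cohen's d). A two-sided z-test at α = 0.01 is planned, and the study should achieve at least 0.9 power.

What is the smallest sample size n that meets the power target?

Set Φ(δ − 2.576) = 0.9; then δ − 2.576 = Φ⁻¹(0.9) = 1.282, giving δ = 3.857.
(The Φ(−δ − z_{α/2}) term is vanishingly small for δ > 0 and is dropped in the standard sample-size formula.)
δ = d·√n ⇒ n = (δ/d)² = (3.857 / 0.55)² = 49.19.
Rounding up, n = 50.

n = 50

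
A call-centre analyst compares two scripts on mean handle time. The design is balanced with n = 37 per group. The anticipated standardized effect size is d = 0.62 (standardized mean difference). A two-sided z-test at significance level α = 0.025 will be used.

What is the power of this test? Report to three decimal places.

Noncentrality parameter: δ = d·√(n/2) = 0.62 × √(37/2) = 2.6667
Two-sided α = 0.025 → critical value z_{0.0125} = 2.241.
Power = Φ(δ − 2.241) + Φ(−δ − 2.241) = Φ(0.425) + Φ(-4.908) = 0.6647 + 0.0000 = 0.6647.

Power ≈ 0.665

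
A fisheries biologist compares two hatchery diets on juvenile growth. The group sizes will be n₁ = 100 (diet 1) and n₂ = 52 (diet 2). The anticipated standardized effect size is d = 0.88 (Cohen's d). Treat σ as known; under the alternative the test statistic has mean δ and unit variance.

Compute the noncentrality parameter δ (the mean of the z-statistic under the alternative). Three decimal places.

δ ≈ 5.147

The noncentrality parameter scales effect size by the design's sample-size factor: δ = d / √(1/n₁ + 1/n₂) = 0.88 / √(1/100 + 1/52) = 5.1471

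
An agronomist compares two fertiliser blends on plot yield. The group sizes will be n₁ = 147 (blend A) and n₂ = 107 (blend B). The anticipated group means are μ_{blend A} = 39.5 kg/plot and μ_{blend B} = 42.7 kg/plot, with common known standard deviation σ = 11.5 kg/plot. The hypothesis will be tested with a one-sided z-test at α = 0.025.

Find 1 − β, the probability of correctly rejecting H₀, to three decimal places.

Standardized effect: d = |μ_{blend A} − μ_{blend B}| / σ = |39.5 − 42.7| / 11.5 = 0.2783
Noncentrality parameter: δ = d / √(1/n₁ + 1/n₂) = 0.2783 / √(1/147 + 1/107) = 2.1897
Critical value for a one-sided test at α = 0.025: z_α = 1.960.
Power = P(Z > 1.960 − δ) = Φ(0.230) = 0.5909.

Power ≈ 0.591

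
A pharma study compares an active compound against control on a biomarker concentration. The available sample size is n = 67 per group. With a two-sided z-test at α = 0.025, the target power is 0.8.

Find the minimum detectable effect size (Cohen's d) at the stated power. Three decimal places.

d ≈ 0.533

Need Φ(δ − 2.241) = 0.8, so δ = 2.241 + 0.842 = 3.083.
(Lower-tail contribution to power is negligible for δ > 0.)
δ = d·√(n/2) ⇒ d = δ/√(n/2) = 3.083/√(67/2) = 0.5327.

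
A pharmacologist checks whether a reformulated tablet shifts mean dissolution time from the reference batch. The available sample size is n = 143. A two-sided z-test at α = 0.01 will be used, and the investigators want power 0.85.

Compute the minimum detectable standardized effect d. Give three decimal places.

d ≈ 0.302

Need Φ(δ − 2.576) = 0.85, so δ = 2.576 + 1.036 = 3.612.
(Lower-tail contribution to power is negligible for δ > 0.)
δ = d·√n ⇒ d = δ/√n = 3.612/√143 = 0.3021.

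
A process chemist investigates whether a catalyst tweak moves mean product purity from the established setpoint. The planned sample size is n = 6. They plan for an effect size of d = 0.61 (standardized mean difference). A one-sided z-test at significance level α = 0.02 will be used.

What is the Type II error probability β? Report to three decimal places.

β ≈ 0.712

Noncentrality parameter: δ = d·√n = 0.61 × √6 = 1.4942
One-sided α = 0.02 → critical value z_{0.02} = 2.054.
Power = P(Z > 2.054 − δ) = Φ(-0.560) = 0.2879.
Type II error: β = 1 − power = 1 − 0.2879 = 0.7121.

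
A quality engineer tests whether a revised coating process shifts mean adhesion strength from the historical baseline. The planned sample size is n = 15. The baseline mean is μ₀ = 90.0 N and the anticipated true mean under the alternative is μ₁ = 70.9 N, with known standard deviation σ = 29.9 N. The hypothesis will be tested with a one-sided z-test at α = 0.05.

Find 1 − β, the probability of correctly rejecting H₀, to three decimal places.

Standardized effect: d = |μ₁ − μ₀| / σ = |70.9 − 90.0| / 29.9 = 0.6388
Noncentrality parameter: δ = d·√n = 0.6388 × √15 = 2.4740
Critical value for a one-sided test at α = 0.05: z_α = 1.645.
Power = P(Z > 1.645 − δ) = Φ(0.829) = 0.7965.

Power ≈ 0.797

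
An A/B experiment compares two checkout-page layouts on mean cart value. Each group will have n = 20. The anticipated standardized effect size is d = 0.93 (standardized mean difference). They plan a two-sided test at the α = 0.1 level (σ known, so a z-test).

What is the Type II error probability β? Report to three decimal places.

Noncentrality parameter: δ = d·√(n/2) = 0.93 × √(20/2) = 2.9409
Two-sided α = 0.1 → critical value z_{0.05} = 1.645.
Power = Φ(δ − 1.645) + Φ(−δ − 1.645) = Φ(1.296) + Φ(-4.586) = 0.9025 + 0.0000 = 0.9025.
Type II error: β = 1 − power = 1 − 0.9025 = 0.0975.

β ≈ 0.097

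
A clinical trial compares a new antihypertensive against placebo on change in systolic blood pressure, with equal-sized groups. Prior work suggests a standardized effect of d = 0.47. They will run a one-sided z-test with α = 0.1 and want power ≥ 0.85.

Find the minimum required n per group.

n = 49 per group

For power 0.85 need Φ(δ − z_{0.1}) = 0.85, so δ = z_{0.1} + z_{0.15} = 1.282 + 1.036 = 2.318.
δ = d·√(n/2) ⇒ n = 2(δ/d)² = 2 × (2.318 / 0.47)² = 48.65.
Round up to the next whole unit.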